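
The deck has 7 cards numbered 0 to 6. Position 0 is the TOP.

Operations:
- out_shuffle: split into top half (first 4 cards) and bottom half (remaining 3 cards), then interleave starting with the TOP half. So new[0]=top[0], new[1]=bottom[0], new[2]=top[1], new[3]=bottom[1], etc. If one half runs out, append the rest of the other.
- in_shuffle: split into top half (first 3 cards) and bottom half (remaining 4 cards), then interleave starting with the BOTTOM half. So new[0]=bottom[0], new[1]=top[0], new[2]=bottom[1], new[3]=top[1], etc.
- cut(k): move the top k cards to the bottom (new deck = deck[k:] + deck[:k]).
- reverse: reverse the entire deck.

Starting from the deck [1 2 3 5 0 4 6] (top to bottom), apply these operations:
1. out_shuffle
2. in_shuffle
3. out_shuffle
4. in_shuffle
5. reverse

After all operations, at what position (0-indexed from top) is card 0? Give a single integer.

After op 1 (out_shuffle): [1 0 2 4 3 6 5]
After op 2 (in_shuffle): [4 1 3 0 6 2 5]
After op 3 (out_shuffle): [4 6 1 2 3 5 0]
After op 4 (in_shuffle): [2 4 3 6 5 1 0]
After op 5 (reverse): [0 1 5 6 3 4 2]
Card 0 is at position 0.

Answer: 0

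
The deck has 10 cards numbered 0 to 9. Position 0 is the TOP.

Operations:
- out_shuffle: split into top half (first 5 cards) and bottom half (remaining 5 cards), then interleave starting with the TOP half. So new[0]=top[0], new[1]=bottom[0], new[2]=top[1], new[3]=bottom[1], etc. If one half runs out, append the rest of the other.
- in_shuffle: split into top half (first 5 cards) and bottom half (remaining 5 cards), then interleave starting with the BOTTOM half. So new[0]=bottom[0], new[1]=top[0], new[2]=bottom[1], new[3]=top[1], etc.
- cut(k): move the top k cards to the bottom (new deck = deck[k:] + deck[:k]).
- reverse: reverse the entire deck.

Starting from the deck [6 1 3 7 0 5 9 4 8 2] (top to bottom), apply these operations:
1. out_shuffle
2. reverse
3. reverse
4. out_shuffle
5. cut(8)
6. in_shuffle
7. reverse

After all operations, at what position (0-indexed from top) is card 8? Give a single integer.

After op 1 (out_shuffle): [6 5 1 9 3 4 7 8 0 2]
After op 2 (reverse): [2 0 8 7 4 3 9 1 5 6]
After op 3 (reverse): [6 5 1 9 3 4 7 8 0 2]
After op 4 (out_shuffle): [6 4 5 7 1 8 9 0 3 2]
After op 5 (cut(8)): [3 2 6 4 5 7 1 8 9 0]
After op 6 (in_shuffle): [7 3 1 2 8 6 9 4 0 5]
After op 7 (reverse): [5 0 4 9 6 8 2 1 3 7]
Card 8 is at position 5.

Answer: 5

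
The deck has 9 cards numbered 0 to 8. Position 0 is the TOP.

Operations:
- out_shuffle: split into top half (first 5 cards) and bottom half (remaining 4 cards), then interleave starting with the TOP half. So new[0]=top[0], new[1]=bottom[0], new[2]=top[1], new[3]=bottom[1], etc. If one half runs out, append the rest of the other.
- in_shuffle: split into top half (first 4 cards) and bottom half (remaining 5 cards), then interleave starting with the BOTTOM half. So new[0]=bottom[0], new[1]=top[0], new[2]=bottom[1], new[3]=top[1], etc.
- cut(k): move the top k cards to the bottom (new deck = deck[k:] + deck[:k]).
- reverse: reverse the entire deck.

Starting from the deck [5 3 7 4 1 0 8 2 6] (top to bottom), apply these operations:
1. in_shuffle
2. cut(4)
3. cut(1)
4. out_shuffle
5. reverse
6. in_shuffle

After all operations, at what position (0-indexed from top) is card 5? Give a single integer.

Answer: 6

Derivation:
After op 1 (in_shuffle): [1 5 0 3 8 7 2 4 6]
After op 2 (cut(4)): [8 7 2 4 6 1 5 0 3]
After op 3 (cut(1)): [7 2 4 6 1 5 0 3 8]
After op 4 (out_shuffle): [7 5 2 0 4 3 6 8 1]
After op 5 (reverse): [1 8 6 3 4 0 2 5 7]
After op 6 (in_shuffle): [4 1 0 8 2 6 5 3 7]
Card 5 is at position 6.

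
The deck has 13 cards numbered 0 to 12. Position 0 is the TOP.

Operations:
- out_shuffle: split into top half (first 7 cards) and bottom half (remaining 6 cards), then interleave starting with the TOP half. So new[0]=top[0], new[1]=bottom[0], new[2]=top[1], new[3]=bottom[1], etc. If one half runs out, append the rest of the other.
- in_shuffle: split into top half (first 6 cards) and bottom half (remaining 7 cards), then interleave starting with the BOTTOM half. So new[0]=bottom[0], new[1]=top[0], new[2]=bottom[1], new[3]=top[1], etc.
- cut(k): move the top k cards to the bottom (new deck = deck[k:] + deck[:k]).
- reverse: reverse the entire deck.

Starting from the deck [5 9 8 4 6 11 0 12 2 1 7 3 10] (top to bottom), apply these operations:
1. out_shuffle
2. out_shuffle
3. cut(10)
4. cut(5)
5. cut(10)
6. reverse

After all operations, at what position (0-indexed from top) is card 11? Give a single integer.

Answer: 4

Derivation:
After op 1 (out_shuffle): [5 12 9 2 8 1 4 7 6 3 11 10 0]
After op 2 (out_shuffle): [5 7 12 6 9 3 2 11 8 10 1 0 4]
After op 3 (cut(10)): [1 0 4 5 7 12 6 9 3 2 11 8 10]
After op 4 (cut(5)): [12 6 9 3 2 11 8 10 1 0 4 5 7]
After op 5 (cut(10)): [4 5 7 12 6 9 3 2 11 8 10 1 0]
After op 6 (reverse): [0 1 10 8 11 2 3 9 6 12 7 5 4]
Card 11 is at position 4.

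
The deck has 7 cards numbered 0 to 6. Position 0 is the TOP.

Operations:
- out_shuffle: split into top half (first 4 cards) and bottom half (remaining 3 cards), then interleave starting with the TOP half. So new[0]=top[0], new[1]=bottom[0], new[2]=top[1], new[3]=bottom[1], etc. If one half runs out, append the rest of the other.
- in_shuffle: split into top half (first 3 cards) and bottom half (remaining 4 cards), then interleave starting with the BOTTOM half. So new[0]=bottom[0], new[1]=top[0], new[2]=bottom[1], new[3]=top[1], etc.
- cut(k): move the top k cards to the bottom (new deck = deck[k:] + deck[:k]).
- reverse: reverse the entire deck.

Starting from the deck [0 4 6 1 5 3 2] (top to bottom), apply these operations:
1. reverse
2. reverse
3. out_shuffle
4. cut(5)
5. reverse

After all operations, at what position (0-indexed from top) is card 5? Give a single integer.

Answer: 3

Derivation:
After op 1 (reverse): [2 3 5 1 6 4 0]
After op 2 (reverse): [0 4 6 1 5 3 2]
After op 3 (out_shuffle): [0 5 4 3 6 2 1]
After op 4 (cut(5)): [2 1 0 5 4 3 6]
After op 5 (reverse): [6 3 4 5 0 1 2]
Card 5 is at position 3.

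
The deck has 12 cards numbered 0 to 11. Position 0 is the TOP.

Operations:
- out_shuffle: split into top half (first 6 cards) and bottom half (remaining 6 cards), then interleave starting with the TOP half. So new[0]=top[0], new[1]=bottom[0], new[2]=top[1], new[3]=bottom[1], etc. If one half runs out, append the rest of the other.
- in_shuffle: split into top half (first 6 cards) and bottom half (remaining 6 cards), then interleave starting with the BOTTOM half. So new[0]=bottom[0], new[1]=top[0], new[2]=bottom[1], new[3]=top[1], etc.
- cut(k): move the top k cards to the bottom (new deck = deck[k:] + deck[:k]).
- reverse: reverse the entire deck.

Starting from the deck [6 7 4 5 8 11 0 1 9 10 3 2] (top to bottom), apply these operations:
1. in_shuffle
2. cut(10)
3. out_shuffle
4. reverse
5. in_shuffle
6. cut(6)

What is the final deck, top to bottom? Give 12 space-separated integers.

After op 1 (in_shuffle): [0 6 1 7 9 4 10 5 3 8 2 11]
After op 2 (cut(10)): [2 11 0 6 1 7 9 4 10 5 3 8]
After op 3 (out_shuffle): [2 9 11 4 0 10 6 5 1 3 7 8]
After op 4 (reverse): [8 7 3 1 5 6 10 0 4 11 9 2]
After op 5 (in_shuffle): [10 8 0 7 4 3 11 1 9 5 2 6]
After op 6 (cut(6)): [11 1 9 5 2 6 10 8 0 7 4 3]

Answer: 11 1 9 5 2 6 10 8 0 7 4 3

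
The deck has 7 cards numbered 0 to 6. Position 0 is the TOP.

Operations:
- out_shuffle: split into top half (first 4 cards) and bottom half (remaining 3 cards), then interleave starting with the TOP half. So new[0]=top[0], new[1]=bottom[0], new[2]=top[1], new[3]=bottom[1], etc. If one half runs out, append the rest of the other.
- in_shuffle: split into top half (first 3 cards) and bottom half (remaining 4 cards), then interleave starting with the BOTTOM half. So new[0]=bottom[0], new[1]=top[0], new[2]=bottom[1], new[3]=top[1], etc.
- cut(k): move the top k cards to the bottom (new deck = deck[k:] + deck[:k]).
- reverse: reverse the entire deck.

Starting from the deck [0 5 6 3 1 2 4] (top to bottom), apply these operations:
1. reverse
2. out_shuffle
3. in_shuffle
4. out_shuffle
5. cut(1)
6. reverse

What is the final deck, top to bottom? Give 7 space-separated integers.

Answer: 5 6 3 1 2 4 0

Derivation:
After op 1 (reverse): [4 2 1 3 6 5 0]
After op 2 (out_shuffle): [4 6 2 5 1 0 3]
After op 3 (in_shuffle): [5 4 1 6 0 2 3]
After op 4 (out_shuffle): [5 0 4 2 1 3 6]
After op 5 (cut(1)): [0 4 2 1 3 6 5]
After op 6 (reverse): [5 6 3 1 2 4 0]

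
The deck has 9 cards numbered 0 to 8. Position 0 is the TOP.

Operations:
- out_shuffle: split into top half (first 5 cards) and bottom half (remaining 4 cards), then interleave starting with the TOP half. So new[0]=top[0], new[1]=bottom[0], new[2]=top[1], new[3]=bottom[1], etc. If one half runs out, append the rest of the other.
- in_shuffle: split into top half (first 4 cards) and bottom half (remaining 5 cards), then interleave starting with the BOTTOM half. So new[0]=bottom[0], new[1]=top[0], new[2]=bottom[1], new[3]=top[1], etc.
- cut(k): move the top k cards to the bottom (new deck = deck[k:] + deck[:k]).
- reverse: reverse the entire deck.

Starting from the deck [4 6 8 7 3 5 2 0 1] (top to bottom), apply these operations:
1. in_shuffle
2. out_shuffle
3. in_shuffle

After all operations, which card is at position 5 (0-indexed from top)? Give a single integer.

After op 1 (in_shuffle): [3 4 5 6 2 8 0 7 1]
After op 2 (out_shuffle): [3 8 4 0 5 7 6 1 2]
After op 3 (in_shuffle): [5 3 7 8 6 4 1 0 2]
Position 5: card 4.

Answer: 4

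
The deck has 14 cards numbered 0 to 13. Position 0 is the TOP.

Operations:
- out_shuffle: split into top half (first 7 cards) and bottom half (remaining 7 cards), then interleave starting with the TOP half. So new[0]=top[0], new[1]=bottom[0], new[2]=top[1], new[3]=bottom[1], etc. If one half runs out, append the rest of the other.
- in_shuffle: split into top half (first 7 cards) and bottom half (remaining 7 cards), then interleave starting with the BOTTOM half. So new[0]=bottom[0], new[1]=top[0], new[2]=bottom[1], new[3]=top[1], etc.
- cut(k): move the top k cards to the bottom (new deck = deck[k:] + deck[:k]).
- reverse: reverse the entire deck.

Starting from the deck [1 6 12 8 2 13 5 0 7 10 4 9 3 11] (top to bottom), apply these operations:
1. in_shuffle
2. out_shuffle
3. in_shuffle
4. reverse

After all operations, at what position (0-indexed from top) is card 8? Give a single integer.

Answer: 10

Derivation:
After op 1 (in_shuffle): [0 1 7 6 10 12 4 8 9 2 3 13 11 5]
After op 2 (out_shuffle): [0 8 1 9 7 2 6 3 10 13 12 11 4 5]
After op 3 (in_shuffle): [3 0 10 8 13 1 12 9 11 7 4 2 5 6]
After op 4 (reverse): [6 5 2 4 7 11 9 12 1 13 8 10 0 3]
Card 8 is at position 10.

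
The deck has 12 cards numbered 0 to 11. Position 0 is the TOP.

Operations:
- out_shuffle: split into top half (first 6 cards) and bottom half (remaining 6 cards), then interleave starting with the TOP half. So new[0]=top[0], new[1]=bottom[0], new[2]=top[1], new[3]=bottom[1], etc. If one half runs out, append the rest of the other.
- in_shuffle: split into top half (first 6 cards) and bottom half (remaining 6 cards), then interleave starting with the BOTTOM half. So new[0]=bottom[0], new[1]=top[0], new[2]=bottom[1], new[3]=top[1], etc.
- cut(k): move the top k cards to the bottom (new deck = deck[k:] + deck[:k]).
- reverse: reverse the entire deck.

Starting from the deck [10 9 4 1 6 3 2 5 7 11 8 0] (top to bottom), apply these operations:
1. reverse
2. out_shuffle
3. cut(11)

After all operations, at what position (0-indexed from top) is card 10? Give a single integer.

Answer: 0

Derivation:
After op 1 (reverse): [0 8 11 7 5 2 3 6 1 4 9 10]
After op 2 (out_shuffle): [0 3 8 6 11 1 7 4 5 9 2 10]
After op 3 (cut(11)): [10 0 3 8 6 11 1 7 4 5 9 2]
Card 10 is at position 0.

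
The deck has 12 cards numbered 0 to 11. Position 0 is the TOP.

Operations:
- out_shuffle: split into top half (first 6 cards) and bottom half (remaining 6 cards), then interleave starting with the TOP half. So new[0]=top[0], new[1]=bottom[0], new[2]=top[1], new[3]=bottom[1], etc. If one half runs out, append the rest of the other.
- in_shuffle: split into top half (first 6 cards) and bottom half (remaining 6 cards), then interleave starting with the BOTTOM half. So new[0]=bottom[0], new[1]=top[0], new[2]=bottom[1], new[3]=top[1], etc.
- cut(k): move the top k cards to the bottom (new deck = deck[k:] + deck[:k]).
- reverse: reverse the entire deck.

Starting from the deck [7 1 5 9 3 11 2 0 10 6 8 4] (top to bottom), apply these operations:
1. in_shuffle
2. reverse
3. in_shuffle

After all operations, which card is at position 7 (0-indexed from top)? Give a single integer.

After op 1 (in_shuffle): [2 7 0 1 10 5 6 9 8 3 4 11]
After op 2 (reverse): [11 4 3 8 9 6 5 10 1 0 7 2]
After op 3 (in_shuffle): [5 11 10 4 1 3 0 8 7 9 2 6]
Position 7: card 8.

Answer: 8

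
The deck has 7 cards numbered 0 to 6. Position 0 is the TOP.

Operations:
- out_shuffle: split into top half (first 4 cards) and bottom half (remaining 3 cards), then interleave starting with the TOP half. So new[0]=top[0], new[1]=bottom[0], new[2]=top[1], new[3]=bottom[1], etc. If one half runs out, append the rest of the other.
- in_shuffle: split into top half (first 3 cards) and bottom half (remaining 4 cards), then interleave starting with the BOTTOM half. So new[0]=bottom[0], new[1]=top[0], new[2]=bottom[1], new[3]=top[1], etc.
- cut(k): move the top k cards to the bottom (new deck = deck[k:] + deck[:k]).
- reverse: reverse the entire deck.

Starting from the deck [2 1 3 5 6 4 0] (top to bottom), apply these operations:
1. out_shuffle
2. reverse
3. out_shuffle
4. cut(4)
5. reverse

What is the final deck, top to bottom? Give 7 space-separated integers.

After op 1 (out_shuffle): [2 6 1 4 3 0 5]
After op 2 (reverse): [5 0 3 4 1 6 2]
After op 3 (out_shuffle): [5 1 0 6 3 2 4]
After op 4 (cut(4)): [3 2 4 5 1 0 6]
After op 5 (reverse): [6 0 1 5 4 2 3]

Answer: 6 0 1 5 4 2 3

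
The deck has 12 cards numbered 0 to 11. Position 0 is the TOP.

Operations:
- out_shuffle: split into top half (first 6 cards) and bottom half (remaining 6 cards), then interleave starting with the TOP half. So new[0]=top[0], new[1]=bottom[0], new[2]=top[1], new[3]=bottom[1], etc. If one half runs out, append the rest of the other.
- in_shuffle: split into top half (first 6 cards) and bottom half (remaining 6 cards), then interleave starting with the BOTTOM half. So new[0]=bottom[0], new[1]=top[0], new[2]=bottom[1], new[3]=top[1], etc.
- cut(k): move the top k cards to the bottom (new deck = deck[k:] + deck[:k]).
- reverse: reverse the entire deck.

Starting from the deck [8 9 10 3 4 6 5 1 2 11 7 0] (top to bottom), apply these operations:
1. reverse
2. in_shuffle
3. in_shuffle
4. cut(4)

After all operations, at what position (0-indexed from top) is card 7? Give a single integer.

After op 1 (reverse): [0 7 11 2 1 5 6 4 3 10 9 8]
After op 2 (in_shuffle): [6 0 4 7 3 11 10 2 9 1 8 5]
After op 3 (in_shuffle): [10 6 2 0 9 4 1 7 8 3 5 11]
After op 4 (cut(4)): [9 4 1 7 8 3 5 11 10 6 2 0]
Card 7 is at position 3.

Answer: 3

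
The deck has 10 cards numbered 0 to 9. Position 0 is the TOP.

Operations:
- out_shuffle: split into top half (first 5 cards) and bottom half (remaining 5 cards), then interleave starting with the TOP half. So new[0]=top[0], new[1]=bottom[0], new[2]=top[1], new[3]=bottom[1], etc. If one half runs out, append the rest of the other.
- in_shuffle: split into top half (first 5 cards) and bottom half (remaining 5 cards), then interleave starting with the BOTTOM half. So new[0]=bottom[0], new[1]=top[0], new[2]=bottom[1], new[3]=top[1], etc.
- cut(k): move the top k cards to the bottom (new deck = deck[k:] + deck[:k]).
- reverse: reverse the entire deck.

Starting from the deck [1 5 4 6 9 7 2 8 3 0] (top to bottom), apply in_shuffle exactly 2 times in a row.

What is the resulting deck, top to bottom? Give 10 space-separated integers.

After op 1 (in_shuffle): [7 1 2 5 8 4 3 6 0 9]
After op 2 (in_shuffle): [4 7 3 1 6 2 0 5 9 8]

Answer: 4 7 3 1 6 2 0 5 9 8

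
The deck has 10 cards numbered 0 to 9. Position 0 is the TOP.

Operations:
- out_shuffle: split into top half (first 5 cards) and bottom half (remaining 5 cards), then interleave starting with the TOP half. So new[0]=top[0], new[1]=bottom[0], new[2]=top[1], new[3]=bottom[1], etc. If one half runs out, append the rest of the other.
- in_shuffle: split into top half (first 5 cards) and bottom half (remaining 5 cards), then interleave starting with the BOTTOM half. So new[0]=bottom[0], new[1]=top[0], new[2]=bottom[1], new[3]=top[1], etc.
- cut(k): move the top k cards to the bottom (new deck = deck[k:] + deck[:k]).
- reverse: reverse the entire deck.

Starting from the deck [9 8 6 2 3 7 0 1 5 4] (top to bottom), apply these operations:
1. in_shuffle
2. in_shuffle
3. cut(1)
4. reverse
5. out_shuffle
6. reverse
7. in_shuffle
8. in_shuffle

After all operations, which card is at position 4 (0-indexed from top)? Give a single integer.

Answer: 8

Derivation:
After op 1 (in_shuffle): [7 9 0 8 1 6 5 2 4 3]
After op 2 (in_shuffle): [6 7 5 9 2 0 4 8 3 1]
After op 3 (cut(1)): [7 5 9 2 0 4 8 3 1 6]
After op 4 (reverse): [6 1 3 8 4 0 2 9 5 7]
After op 5 (out_shuffle): [6 0 1 2 3 9 8 5 4 7]
After op 6 (reverse): [7 4 5 8 9 3 2 1 0 6]
After op 7 (in_shuffle): [3 7 2 4 1 5 0 8 6 9]
After op 8 (in_shuffle): [5 3 0 7 8 2 6 4 9 1]
Position 4: card 8.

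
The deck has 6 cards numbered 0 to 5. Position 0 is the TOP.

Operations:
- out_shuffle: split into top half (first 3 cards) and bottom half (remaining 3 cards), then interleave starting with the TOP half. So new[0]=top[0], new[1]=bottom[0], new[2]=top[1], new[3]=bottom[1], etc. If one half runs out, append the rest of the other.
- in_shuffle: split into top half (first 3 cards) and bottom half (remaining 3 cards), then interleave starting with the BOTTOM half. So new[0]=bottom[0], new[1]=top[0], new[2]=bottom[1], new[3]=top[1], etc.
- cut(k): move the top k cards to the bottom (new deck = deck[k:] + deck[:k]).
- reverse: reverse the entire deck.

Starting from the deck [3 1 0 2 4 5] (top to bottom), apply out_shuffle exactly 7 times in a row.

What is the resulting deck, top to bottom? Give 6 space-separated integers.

Answer: 3 0 4 1 2 5

Derivation:
After op 1 (out_shuffle): [3 2 1 4 0 5]
After op 2 (out_shuffle): [3 4 2 0 1 5]
After op 3 (out_shuffle): [3 0 4 1 2 5]
After op 4 (out_shuffle): [3 1 0 2 4 5]
After op 5 (out_shuffle): [3 2 1 4 0 5]
After op 6 (out_shuffle): [3 4 2 0 1 5]
After op 7 (out_shuffle): [3 0 4 1 2 5]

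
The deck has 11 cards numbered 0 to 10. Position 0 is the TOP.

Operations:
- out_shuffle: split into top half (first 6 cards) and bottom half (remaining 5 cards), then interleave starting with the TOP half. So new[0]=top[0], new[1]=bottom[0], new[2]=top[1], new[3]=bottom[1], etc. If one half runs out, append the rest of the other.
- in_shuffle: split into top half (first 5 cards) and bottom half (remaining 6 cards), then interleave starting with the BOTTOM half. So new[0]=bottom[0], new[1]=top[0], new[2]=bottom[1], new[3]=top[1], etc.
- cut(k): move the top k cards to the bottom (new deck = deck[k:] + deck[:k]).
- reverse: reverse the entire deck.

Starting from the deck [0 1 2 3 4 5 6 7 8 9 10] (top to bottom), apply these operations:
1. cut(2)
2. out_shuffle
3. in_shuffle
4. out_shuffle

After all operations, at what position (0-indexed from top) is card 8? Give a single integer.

After op 1 (cut(2)): [2 3 4 5 6 7 8 9 10 0 1]
After op 2 (out_shuffle): [2 8 3 9 4 10 5 0 6 1 7]
After op 3 (in_shuffle): [10 2 5 8 0 3 6 9 1 4 7]
After op 4 (out_shuffle): [10 6 2 9 5 1 8 4 0 7 3]
Card 8 is at position 6.

Answer: 6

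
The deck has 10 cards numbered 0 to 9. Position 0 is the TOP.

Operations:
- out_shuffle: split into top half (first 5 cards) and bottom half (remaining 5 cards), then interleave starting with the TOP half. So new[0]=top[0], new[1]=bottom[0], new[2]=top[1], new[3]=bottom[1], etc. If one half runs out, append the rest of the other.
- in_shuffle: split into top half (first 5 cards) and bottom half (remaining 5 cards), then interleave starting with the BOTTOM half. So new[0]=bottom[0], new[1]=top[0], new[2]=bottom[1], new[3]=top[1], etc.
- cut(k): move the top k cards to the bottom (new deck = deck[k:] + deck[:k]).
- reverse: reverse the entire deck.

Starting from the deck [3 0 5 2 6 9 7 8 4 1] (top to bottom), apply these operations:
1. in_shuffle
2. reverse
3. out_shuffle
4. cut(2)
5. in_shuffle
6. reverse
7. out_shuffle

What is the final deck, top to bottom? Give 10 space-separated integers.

After op 1 (in_shuffle): [9 3 7 0 8 5 4 2 1 6]
After op 2 (reverse): [6 1 2 4 5 8 0 7 3 9]
After op 3 (out_shuffle): [6 8 1 0 2 7 4 3 5 9]
After op 4 (cut(2)): [1 0 2 7 4 3 5 9 6 8]
After op 5 (in_shuffle): [3 1 5 0 9 2 6 7 8 4]
After op 6 (reverse): [4 8 7 6 2 9 0 5 1 3]
After op 7 (out_shuffle): [4 9 8 0 7 5 6 1 2 3]

Answer: 4 9 8 0 7 5 6 1 2 3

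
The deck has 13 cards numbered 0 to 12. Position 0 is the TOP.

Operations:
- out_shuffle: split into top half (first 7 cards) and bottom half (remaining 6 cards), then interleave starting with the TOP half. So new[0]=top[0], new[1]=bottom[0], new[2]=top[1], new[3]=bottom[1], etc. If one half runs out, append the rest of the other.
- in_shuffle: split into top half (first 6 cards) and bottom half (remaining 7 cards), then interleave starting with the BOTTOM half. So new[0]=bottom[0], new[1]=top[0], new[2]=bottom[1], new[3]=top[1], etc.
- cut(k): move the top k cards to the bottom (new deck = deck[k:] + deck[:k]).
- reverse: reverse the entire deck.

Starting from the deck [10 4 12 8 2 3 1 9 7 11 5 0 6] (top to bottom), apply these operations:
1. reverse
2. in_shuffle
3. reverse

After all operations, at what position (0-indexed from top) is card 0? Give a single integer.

After op 1 (reverse): [6 0 5 11 7 9 1 3 2 8 12 4 10]
After op 2 (in_shuffle): [1 6 3 0 2 5 8 11 12 7 4 9 10]
After op 3 (reverse): [10 9 4 7 12 11 8 5 2 0 3 6 1]
Card 0 is at position 9.

Answer: 9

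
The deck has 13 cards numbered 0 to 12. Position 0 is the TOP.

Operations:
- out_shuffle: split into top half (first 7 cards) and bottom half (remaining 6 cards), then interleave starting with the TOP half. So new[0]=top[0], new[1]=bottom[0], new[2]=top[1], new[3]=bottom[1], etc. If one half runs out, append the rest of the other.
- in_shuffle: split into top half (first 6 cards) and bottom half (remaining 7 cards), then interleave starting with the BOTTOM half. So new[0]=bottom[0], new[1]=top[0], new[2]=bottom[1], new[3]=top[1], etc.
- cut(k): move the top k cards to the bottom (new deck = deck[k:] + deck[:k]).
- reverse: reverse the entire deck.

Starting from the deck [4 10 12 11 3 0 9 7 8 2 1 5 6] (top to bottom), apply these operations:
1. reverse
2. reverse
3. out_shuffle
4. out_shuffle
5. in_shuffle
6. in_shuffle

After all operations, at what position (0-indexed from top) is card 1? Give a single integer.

After op 1 (reverse): [6 5 1 2 8 7 9 0 3 11 12 10 4]
After op 2 (reverse): [4 10 12 11 3 0 9 7 8 2 1 5 6]
After op 3 (out_shuffle): [4 7 10 8 12 2 11 1 3 5 0 6 9]
After op 4 (out_shuffle): [4 1 7 3 10 5 8 0 12 6 2 9 11]
After op 5 (in_shuffle): [8 4 0 1 12 7 6 3 2 10 9 5 11]
After op 6 (in_shuffle): [6 8 3 4 2 0 10 1 9 12 5 7 11]
Card 1 is at position 7.

Answer: 7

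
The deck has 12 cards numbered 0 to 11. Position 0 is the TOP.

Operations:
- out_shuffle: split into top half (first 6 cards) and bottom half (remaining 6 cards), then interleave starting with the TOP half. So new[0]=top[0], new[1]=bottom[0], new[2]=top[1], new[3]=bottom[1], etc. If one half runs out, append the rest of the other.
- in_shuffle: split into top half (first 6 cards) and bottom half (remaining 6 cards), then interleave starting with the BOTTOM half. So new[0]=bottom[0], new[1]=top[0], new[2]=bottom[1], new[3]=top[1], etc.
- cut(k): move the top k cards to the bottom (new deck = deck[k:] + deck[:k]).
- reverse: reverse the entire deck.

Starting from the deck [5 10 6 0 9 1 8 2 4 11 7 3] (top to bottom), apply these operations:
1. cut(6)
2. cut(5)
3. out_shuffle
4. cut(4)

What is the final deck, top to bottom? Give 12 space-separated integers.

Answer: 10 2 6 4 0 11 9 7 3 1 5 8

Derivation:
After op 1 (cut(6)): [8 2 4 11 7 3 5 10 6 0 9 1]
After op 2 (cut(5)): [3 5 10 6 0 9 1 8 2 4 11 7]
After op 3 (out_shuffle): [3 1 5 8 10 2 6 4 0 11 9 7]
After op 4 (cut(4)): [10 2 6 4 0 11 9 7 3 1 5 8]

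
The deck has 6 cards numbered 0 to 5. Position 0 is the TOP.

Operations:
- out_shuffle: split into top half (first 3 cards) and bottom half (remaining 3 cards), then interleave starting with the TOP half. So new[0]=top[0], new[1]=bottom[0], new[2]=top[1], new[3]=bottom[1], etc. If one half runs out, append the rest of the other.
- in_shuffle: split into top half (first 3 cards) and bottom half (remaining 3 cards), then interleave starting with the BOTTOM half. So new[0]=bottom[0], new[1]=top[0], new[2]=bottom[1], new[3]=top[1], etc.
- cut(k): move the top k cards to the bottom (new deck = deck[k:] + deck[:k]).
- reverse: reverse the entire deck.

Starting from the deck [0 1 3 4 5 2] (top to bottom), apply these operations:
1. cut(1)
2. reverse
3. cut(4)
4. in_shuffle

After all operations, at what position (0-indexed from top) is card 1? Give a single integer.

Answer: 3

Derivation:
After op 1 (cut(1)): [1 3 4 5 2 0]
After op 2 (reverse): [0 2 5 4 3 1]
After op 3 (cut(4)): [3 1 0 2 5 4]
After op 4 (in_shuffle): [2 3 5 1 4 0]
Card 1 is at position 3.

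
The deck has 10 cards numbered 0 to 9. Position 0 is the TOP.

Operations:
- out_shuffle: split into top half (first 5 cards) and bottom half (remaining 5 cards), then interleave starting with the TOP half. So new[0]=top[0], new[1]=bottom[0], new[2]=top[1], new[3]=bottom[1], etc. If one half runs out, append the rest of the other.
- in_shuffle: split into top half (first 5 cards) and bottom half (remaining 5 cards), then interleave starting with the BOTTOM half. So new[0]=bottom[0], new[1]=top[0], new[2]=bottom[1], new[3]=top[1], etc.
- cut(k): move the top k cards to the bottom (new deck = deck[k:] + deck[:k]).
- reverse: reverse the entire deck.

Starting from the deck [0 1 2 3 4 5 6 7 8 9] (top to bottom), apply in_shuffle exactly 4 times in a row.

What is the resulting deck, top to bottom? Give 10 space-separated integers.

After op 1 (in_shuffle): [5 0 6 1 7 2 8 3 9 4]
After op 2 (in_shuffle): [2 5 8 0 3 6 9 1 4 7]
After op 3 (in_shuffle): [6 2 9 5 1 8 4 0 7 3]
After op 4 (in_shuffle): [8 6 4 2 0 9 7 5 3 1]

Answer: 8 6 4 2 0 9 7 5 3 1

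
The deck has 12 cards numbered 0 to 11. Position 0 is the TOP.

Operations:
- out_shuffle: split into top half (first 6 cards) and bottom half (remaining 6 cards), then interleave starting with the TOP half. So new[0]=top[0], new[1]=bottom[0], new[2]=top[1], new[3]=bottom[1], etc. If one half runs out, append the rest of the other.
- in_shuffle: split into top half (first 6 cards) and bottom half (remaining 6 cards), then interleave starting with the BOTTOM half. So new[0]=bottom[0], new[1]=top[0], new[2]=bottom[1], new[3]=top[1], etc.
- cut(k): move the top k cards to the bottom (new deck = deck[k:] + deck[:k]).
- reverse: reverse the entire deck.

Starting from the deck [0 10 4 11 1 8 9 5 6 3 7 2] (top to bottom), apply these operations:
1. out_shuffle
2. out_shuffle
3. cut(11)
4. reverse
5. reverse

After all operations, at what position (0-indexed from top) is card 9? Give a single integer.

Answer: 3

Derivation:
After op 1 (out_shuffle): [0 9 10 5 4 6 11 3 1 7 8 2]
After op 2 (out_shuffle): [0 11 9 3 10 1 5 7 4 8 6 2]
After op 3 (cut(11)): [2 0 11 9 3 10 1 5 7 4 8 6]
After op 4 (reverse): [6 8 4 7 5 1 10 3 9 11 0 2]
After op 5 (reverse): [2 0 11 9 3 10 1 5 7 4 8 6]
Card 9 is at position 3.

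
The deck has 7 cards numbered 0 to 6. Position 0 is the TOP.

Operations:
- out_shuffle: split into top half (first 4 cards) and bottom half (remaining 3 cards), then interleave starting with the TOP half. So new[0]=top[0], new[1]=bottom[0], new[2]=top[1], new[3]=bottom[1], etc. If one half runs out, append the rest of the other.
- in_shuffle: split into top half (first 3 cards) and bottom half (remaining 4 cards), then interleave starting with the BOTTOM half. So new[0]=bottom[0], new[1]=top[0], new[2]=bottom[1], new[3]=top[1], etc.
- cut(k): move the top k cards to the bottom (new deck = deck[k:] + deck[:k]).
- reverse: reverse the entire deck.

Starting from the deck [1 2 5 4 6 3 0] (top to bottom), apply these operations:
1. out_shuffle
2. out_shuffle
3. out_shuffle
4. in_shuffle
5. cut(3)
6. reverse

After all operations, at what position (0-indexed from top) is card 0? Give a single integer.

After op 1 (out_shuffle): [1 6 2 3 5 0 4]
After op 2 (out_shuffle): [1 5 6 0 2 4 3]
After op 3 (out_shuffle): [1 2 5 4 6 3 0]
After op 4 (in_shuffle): [4 1 6 2 3 5 0]
After op 5 (cut(3)): [2 3 5 0 4 1 6]
After op 6 (reverse): [6 1 4 0 5 3 2]
Card 0 is at position 3.

Answer: 3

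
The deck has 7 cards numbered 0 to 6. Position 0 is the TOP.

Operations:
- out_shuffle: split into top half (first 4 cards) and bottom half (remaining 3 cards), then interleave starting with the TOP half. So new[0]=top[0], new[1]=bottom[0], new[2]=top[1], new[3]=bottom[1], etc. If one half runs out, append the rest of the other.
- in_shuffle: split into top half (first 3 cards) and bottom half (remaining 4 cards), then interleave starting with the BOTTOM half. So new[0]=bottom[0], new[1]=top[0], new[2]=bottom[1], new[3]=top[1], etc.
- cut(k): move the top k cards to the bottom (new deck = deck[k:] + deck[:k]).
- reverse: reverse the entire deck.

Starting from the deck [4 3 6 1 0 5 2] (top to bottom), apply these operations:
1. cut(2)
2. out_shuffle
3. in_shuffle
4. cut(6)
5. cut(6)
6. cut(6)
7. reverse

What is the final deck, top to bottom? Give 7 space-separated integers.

Answer: 2 0 6 4 5 1 3

Derivation:
After op 1 (cut(2)): [6 1 0 5 2 4 3]
After op 2 (out_shuffle): [6 2 1 4 0 3 5]
After op 3 (in_shuffle): [4 6 0 2 3 1 5]
After op 4 (cut(6)): [5 4 6 0 2 3 1]
After op 5 (cut(6)): [1 5 4 6 0 2 3]
After op 6 (cut(6)): [3 1 5 4 6 0 2]
After op 7 (reverse): [2 0 6 4 5 1 3]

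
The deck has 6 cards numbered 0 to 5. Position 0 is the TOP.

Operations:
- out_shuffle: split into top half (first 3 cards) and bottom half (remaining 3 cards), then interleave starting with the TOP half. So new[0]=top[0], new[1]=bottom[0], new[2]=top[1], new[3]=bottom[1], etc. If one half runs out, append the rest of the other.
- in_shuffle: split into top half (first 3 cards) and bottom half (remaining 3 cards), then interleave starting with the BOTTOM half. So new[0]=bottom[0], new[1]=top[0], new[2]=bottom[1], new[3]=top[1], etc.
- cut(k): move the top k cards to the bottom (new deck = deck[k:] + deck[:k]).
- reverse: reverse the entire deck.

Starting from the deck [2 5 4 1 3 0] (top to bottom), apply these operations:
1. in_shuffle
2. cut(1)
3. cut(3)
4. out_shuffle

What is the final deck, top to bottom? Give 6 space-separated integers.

Answer: 0 2 4 3 1 5

Derivation:
After op 1 (in_shuffle): [1 2 3 5 0 4]
After op 2 (cut(1)): [2 3 5 0 4 1]
After op 3 (cut(3)): [0 4 1 2 3 5]
After op 4 (out_shuffle): [0 2 4 3 1 5]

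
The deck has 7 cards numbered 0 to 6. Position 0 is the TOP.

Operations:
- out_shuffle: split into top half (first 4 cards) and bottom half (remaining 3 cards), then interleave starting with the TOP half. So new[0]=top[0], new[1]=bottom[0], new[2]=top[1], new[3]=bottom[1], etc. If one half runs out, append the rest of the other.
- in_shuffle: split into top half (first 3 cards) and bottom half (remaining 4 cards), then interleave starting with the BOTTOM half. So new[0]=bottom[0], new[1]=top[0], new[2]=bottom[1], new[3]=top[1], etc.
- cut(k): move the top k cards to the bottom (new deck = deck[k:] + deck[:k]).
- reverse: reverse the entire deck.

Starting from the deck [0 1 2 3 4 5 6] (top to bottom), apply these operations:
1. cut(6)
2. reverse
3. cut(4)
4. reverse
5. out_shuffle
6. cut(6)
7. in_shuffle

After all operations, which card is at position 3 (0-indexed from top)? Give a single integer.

After op 1 (cut(6)): [6 0 1 2 3 4 5]
After op 2 (reverse): [5 4 3 2 1 0 6]
After op 3 (cut(4)): [1 0 6 5 4 3 2]
After op 4 (reverse): [2 3 4 5 6 0 1]
After op 5 (out_shuffle): [2 6 3 0 4 1 5]
After op 6 (cut(6)): [5 2 6 3 0 4 1]
After op 7 (in_shuffle): [3 5 0 2 4 6 1]
Position 3: card 2.

Answer: 2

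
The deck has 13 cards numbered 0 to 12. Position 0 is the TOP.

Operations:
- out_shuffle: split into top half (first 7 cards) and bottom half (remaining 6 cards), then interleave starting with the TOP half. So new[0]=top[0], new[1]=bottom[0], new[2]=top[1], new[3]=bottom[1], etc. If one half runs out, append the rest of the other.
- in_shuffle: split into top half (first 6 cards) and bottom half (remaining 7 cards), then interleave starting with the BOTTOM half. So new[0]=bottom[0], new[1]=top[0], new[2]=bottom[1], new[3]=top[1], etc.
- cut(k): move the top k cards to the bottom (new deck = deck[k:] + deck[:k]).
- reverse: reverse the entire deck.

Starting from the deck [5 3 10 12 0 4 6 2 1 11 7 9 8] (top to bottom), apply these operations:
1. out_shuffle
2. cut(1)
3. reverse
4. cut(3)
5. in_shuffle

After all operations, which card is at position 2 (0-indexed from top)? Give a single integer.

After op 1 (out_shuffle): [5 2 3 1 10 11 12 7 0 9 4 8 6]
After op 2 (cut(1)): [2 3 1 10 11 12 7 0 9 4 8 6 5]
After op 3 (reverse): [5 6 8 4 9 0 7 12 11 10 1 3 2]
After op 4 (cut(3)): [4 9 0 7 12 11 10 1 3 2 5 6 8]
After op 5 (in_shuffle): [10 4 1 9 3 0 2 7 5 12 6 11 8]
Position 2: card 1.

Answer: 1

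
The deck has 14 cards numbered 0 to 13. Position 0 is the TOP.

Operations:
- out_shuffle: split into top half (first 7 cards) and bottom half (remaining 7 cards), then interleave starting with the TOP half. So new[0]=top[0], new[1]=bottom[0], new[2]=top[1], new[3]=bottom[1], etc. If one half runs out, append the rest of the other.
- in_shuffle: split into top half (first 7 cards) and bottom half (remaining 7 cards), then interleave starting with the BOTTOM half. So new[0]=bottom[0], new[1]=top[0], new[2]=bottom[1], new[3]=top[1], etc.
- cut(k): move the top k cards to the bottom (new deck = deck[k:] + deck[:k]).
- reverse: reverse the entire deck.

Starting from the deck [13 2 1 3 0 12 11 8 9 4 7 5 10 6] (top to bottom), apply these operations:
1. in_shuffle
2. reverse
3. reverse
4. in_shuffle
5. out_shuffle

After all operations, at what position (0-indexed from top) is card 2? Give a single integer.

Answer: 1

Derivation:
After op 1 (in_shuffle): [8 13 9 2 4 1 7 3 5 0 10 12 6 11]
After op 2 (reverse): [11 6 12 10 0 5 3 7 1 4 2 9 13 8]
After op 3 (reverse): [8 13 9 2 4 1 7 3 5 0 10 12 6 11]
After op 4 (in_shuffle): [3 8 5 13 0 9 10 2 12 4 6 1 11 7]
After op 5 (out_shuffle): [3 2 8 12 5 4 13 6 0 1 9 11 10 7]
Card 2 is at position 1.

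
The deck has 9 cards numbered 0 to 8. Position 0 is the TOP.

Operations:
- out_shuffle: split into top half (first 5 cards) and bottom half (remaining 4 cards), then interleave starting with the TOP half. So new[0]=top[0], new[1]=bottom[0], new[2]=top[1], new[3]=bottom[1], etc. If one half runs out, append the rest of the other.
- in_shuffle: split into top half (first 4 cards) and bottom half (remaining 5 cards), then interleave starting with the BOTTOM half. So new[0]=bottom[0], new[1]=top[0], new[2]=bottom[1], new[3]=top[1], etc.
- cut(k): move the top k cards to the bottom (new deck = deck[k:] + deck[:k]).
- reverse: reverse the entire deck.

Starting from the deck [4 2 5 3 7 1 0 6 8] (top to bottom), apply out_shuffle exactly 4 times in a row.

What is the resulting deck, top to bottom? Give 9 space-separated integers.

After op 1 (out_shuffle): [4 1 2 0 5 6 3 8 7]
After op 2 (out_shuffle): [4 6 1 3 2 8 0 7 5]
After op 3 (out_shuffle): [4 8 6 0 1 7 3 5 2]
After op 4 (out_shuffle): [4 7 8 3 6 5 0 2 1]

Answer: 4 7 8 3 6 5 0 2 1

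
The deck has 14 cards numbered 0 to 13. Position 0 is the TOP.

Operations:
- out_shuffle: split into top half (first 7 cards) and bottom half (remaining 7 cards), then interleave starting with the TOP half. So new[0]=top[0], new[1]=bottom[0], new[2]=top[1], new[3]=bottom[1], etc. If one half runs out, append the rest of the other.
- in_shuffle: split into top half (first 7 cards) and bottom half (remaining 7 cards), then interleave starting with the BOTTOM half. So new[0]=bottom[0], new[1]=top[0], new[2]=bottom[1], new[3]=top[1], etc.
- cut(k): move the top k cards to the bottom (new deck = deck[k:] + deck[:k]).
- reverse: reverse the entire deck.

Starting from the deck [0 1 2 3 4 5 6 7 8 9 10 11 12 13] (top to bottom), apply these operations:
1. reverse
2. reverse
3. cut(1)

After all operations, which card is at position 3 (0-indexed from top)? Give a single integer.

After op 1 (reverse): [13 12 11 10 9 8 7 6 5 4 3 2 1 0]
After op 2 (reverse): [0 1 2 3 4 5 6 7 8 9 10 11 12 13]
After op 3 (cut(1)): [1 2 3 4 5 6 7 8 9 10 11 12 13 0]
Position 3: card 4.

Answer: 4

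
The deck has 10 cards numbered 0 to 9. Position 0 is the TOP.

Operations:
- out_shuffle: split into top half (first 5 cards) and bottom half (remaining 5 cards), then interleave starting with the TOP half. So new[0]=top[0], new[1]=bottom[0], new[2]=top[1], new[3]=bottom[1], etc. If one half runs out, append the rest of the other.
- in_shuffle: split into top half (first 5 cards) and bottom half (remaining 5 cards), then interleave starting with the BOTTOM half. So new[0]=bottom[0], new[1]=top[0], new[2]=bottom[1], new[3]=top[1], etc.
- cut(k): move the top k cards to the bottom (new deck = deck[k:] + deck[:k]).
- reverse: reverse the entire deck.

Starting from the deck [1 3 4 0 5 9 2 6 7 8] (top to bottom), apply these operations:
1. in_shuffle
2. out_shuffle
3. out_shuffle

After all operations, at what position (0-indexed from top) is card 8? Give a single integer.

After op 1 (in_shuffle): [9 1 2 3 6 4 7 0 8 5]
After op 2 (out_shuffle): [9 4 1 7 2 0 3 8 6 5]
After op 3 (out_shuffle): [9 0 4 3 1 8 7 6 2 5]
Card 8 is at position 5.

Answer: 5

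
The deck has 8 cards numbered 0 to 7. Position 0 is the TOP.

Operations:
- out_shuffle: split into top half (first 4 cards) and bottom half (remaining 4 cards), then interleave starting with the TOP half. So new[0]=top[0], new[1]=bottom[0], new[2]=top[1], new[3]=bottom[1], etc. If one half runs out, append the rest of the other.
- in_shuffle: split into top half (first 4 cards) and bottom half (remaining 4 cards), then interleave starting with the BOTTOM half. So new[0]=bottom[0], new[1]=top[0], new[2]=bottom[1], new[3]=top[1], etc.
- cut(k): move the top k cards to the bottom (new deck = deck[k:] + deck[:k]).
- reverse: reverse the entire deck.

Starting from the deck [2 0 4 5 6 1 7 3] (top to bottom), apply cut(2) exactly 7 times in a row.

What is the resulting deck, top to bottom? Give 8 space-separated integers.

Answer: 7 3 2 0 4 5 6 1

Derivation:
After op 1 (cut(2)): [4 5 6 1 7 3 2 0]
After op 2 (cut(2)): [6 1 7 3 2 0 4 5]
After op 3 (cut(2)): [7 3 2 0 4 5 6 1]
After op 4 (cut(2)): [2 0 4 5 6 1 7 3]
After op 5 (cut(2)): [4 5 6 1 7 3 2 0]
After op 6 (cut(2)): [6 1 7 3 2 0 4 5]
After op 7 (cut(2)): [7 3 2 0 4 5 6 1]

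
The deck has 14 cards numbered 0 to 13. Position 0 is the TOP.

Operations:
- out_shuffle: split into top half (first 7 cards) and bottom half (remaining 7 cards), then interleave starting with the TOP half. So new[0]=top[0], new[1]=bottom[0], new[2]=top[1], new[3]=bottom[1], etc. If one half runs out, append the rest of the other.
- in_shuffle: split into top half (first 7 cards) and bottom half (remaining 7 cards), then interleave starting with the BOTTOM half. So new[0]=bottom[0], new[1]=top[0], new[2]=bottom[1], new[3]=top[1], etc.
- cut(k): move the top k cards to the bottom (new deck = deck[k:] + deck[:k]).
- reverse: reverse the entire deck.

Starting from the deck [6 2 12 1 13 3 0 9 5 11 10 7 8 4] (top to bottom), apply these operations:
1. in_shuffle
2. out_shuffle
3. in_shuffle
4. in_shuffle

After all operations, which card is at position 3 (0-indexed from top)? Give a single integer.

After op 1 (in_shuffle): [9 6 5 2 11 12 10 1 7 13 8 3 4 0]
After op 2 (out_shuffle): [9 1 6 7 5 13 2 8 11 3 12 4 10 0]
After op 3 (in_shuffle): [8 9 11 1 3 6 12 7 4 5 10 13 0 2]
After op 4 (in_shuffle): [7 8 4 9 5 11 10 1 13 3 0 6 2 12]
Position 3: card 9.

Answer: 9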